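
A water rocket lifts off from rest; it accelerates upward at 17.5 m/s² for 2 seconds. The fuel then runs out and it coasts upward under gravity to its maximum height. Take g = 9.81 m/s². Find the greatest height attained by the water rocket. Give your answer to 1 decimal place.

Phase 1 (powered ascent): v₀ = 0 m/s, a = 17.5 m/s².
v = v₀ + at = 0 + (17.5)(2) = 35.0 m/s
Δx = v₀t + ½at² = 0·2 + 0.5·17.5·2² = 35.0 m

Phase 2 (coasting upward): v₀ = 35.0 m/s, a = -9.81 m/s².
v = v₀ + at → t = (0 − 35.0) / -9.81 = 3.57 s
v² = v₀² + 2aΔx → Δx = (0² − 35.0²)/(2·-9.81) = 62.4 m
Maximum height = 35.0 + 62.4 = 97.4 m

97.4 m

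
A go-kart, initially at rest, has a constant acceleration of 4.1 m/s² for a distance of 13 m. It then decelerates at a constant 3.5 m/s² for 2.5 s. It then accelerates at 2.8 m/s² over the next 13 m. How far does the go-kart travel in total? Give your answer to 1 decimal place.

Phase 1 (accelerating): v₀ = 0 m/s, a = 4.1 m/s².
v² = v₀² + 2aΔx = 0² + 2·4.1·13 = 107 → v = 10.3 m/s
t = (v − v₀)/a = (10.3 − 0)/4.1 = 2.52 s

Phase 2 (decelerating): v₀ = 10.3 m/s, a = -3.5 m/s².
v = v₀ + at = 10.3 + (-3.5)(2.5) = 1.57 m/s
Δx = v₀t + ½at² = 10.3·2.5 + 0.5·-3.5·2.5² = 14.9 m

Phase 3 (accelerating): v₀ = 1.57 m/s, a = 2.8 m/s².
v² = v₀² + 2aΔx = 1.57² + 2·2.8·13 = 75.3 → v = 8.68 m/s
t = (v − v₀)/a = (8.68 − 1.57)/2.8 = 2.54 s
Total distance = 13.0 + 14.9 + 13.0 = 40.9 m

40.9 m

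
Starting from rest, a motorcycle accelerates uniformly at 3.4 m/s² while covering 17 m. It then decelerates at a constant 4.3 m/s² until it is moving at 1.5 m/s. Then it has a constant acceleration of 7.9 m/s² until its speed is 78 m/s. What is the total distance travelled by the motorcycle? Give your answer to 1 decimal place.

415.1 m

Phase 1 (accelerating): v₀ = 0 m/s, a = 3.4 m/s².
v² = v₀² + 2aΔx = 0² + 2·3.4·17 = 116 → v = 10.8 m/s
t = (v − v₀)/a = (10.8 − 0)/3.4 = 3.16 s

Phase 2 (decelerating): v₀ = 10.8 m/s, a = -4.3 m/s².
v = v₀ + at → t = (1.5 − 10.8) / -4.3 = 2.15 s
v² = v₀² + 2aΔx → Δx = (1.5² − 10.8²)/(2·-4.3) = 13.2 m

Phase 3 (accelerating): v₀ = 1.50 m/s, a = 7.9 m/s².
v = v₀ + at → t = (78 − 1.50) / 7.9 = 9.68 s
v² = v₀² + 2aΔx → Δx = (78² − 1.50²)/(2·7.9) = 385 m
Total distance = 17.0 + 13.2 + 385 = 415 m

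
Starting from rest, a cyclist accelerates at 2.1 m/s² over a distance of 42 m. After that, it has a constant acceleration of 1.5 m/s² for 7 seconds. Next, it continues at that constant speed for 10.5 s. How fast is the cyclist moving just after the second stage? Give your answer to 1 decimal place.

Phase 1 (accelerating): v₀ = 0 m/s, a = 2.1 m/s².
v² = v₀² + 2aΔx = 0² + 2·2.1·42 = 176 → v = 13.3 m/s
t = (v − v₀)/a = (13.3 − 0)/2.1 = 6.32 s

Phase 2 (accelerating): v₀ = 13.3 m/s, a = 1.5 m/s².
v = v₀ + at = 13.3 + (1.5)(7) = 23.8 m/s
Δx = v₀t + ½at² = 13.3·7 + 0.5·1.5·7² = 130 m
Speed at end of phase 2 = 23.8 m/s

23.8 m/s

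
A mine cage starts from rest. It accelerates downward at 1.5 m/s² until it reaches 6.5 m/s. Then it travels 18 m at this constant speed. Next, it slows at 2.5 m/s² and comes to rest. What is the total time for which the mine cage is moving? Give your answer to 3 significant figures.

9.70 s

Phase 1 (accelerating): v₀ = 0 m/s, a = 1.5 m/s².
v = v₀ + at → t = (6.5 − 0) / 1.5 = 4.33 s
v² = v₀² + 2aΔx → Δx = (6.5² − 0²)/(2·1.5) = 14.1 m

Phase 2 (constant speed): v₀ = 6.50 m/s, a = 0 m/s².
Constant speed: t = d/v = 18/6.50 = 2.77 s

Phase 3 (decelerating): v₀ = 6.50 m/s, a = -2.5 m/s².
v = v₀ + at → t = (0 − 6.50) / -2.5 = 2.60 s
v² = v₀² + 2aΔx → Δx = (0² − 6.50²)/(2·-2.5) = 8.45 m
Total time = 4.33 + 2.77 + 2.60 = 9.70 s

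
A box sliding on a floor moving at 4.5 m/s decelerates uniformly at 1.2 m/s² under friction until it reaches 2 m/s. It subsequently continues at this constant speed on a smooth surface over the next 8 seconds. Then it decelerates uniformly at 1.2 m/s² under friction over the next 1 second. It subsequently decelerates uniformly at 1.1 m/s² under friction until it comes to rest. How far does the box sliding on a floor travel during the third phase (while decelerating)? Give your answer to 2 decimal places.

1.40 m

Phase 1 (decelerating): v₀ = 4.50 m/s, a = -1.2 m/s².
v = v₀ + at → t = (2 − 4.50) / -1.2 = 2.08 s
v² = v₀² + 2aΔx → Δx = (2² − 4.50²)/(2·-1.2) = 6.77 m

Phase 2 (constant speed): v₀ = 2.00 m/s, a = 0 m/s².
v = v₀ + at = 2.00 + (0)(8) = 2.00 m/s
Δx = v₀t + ½at² = 2.00·8 + 0.5·0·8² = 16.0 m

Phase 3 (decelerating): v₀ = 2.00 m/s, a = -1.2 m/s².
v = v₀ + at = 2.00 + (-1.2)(1) = 0.800 m/s
Δx = v₀t + ½at² = 2.00·1 + 0.5·-1.2·1² = 1.40 m
Distance in phase 3 = 1.40 m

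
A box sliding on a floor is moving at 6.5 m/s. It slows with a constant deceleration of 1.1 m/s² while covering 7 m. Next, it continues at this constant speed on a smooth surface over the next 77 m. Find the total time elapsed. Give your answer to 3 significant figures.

Phase 1 (decelerating): v₀ = 6.50 m/s, a = -1.1 m/s².
v² = v₀² + 2aΔx = 6.50² + 2·-1.1·7 = 26.8 → v = 5.18 m/s
t = (v − v₀)/a = (5.18 − 6.50)/-1.1 = 1.20 s

Phase 2 (constant speed): v₀ = 5.18 m/s, a = 0 m/s².
Constant speed: t = d/v = 77/5.18 = 14.9 s
Total time = 1.20 + 14.9 = 16.1 s

16.1 s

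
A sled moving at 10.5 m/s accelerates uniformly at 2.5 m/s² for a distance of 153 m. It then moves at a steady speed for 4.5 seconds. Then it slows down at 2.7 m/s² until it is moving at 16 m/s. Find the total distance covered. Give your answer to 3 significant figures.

Phase 1 (accelerating): v₀ = 10.5 m/s, a = 2.5 m/s².
v² = v₀² + 2aΔx = 10.5² + 2·2.5·153 = 875 → v = 29.6 m/s
t = (v − v₀)/a = (29.6 − 10.5)/2.5 = 7.63 s

Phase 2 (constant speed): v₀ = 29.6 m/s, a = 0 m/s².
v = v₀ + at = 29.6 + (0)(4.5) = 29.6 m/s
Δx = v₀t + ½at² = 29.6·4.5 + 0.5·0·4.5² = 133 m

Phase 3 (decelerating): v₀ = 29.6 m/s, a = -2.7 m/s².
v = v₀ + at → t = (16 − 29.6) / -2.7 = 5.03 s
v² = v₀² + 2aΔx → Δx = (16² − 29.6²)/(2·-2.7) = 115 m
Total distance = 153 + 133 + 115 = 401 m

401 m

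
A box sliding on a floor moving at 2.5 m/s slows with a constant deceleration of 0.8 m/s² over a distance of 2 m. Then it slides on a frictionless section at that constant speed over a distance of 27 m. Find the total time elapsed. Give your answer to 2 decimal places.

Phase 1 (decelerating): v₀ = 2.50 m/s, a = -0.8 m/s².
v² = v₀² + 2aΔx = 2.50² + 2·-0.8·2 = 3.05 → v = 1.75 m/s
t = (v − v₀)/a = (1.75 − 2.50)/-0.8 = 0.942 s

Phase 2 (constant speed): v₀ = 1.75 m/s, a = 0 m/s².
Constant speed: t = d/v = 27/1.75 = 15.5 s
Total time = 0.942 + 15.5 = 16.4 s

16.40 s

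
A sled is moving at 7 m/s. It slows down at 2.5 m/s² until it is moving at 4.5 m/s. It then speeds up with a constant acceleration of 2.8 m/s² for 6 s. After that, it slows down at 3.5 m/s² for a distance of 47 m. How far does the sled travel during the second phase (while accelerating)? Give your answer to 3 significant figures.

77.4 m

Phase 1 (decelerating): v₀ = 7.00 m/s, a = -2.5 m/s².
v = v₀ + at → t = (4.5 − 7.00) / -2.5 = 1.00 s
v² = v₀² + 2aΔx → Δx = (4.5² − 7.00²)/(2·-2.5) = 5.75 m

Phase 2 (accelerating): v₀ = 4.50 m/s, a = 2.8 m/s².
v = v₀ + at = 4.50 + (2.8)(6) = 21.3 m/s
Δx = v₀t + ½at² = 4.50·6 + 0.5·2.8·6² = 77.4 m
Distance in phase 2 = 77.4 m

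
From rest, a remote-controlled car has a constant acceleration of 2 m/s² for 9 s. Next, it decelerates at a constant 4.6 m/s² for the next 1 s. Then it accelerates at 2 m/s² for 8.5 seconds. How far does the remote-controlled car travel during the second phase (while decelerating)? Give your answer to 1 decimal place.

15.7 m

Phase 1 (accelerating): v₀ = 0 m/s, a = 2 m/s².
v = v₀ + at = 0 + (2)(9) = 18.0 m/s
Δx = v₀t + ½at² = 0·9 + 0.5·2·9² = 81.0 m

Phase 2 (decelerating): v₀ = 18.0 m/s, a = -4.6 m/s².
v = v₀ + at = 18.0 + (-4.6)(1) = 13.4 m/s
Δx = v₀t + ½at² = 18.0·1 + 0.5·-4.6·1² = 15.7 m
Distance in phase 2 = 15.7 m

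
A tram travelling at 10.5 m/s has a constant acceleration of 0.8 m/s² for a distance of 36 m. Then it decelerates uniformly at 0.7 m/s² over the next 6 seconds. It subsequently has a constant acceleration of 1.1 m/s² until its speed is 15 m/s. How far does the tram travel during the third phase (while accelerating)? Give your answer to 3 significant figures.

Phase 1 (accelerating): v₀ = 10.5 m/s, a = 0.8 m/s².
v² = v₀² + 2aΔx = 10.5² + 2·0.8·36 = 168 → v = 13.0 m/s
t = (v − v₀)/a = (13.0 − 10.5)/0.8 = 3.07 s

Phase 2 (decelerating): v₀ = 13.0 m/s, a = -0.7 m/s².
v = v₀ + at = 13.0 + (-0.7)(6) = 8.76 m/s
Δx = v₀t + ½at² = 13.0·6 + 0.5·-0.7·6² = 65.1 m

Phase 3 (accelerating): v₀ = 8.76 m/s, a = 1.1 m/s².
v = v₀ + at → t = (15 − 8.76) / 1.1 = 5.68 s
v² = v₀² + 2aΔx → Δx = (15² − 8.76²)/(2·1.1) = 67.4 m
Distance in phase 3 = 67.4 m

67.4 m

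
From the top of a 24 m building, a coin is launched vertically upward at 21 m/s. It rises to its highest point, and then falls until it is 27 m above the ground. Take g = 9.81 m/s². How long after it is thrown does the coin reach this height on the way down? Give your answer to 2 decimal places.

4.13 s

Phase 1 (rising): v₀ = 21.0 m/s, a = -9.81 m/s².
v = v₀ + at → t = (0 − 21.0) / -9.81 = 2.14 s
v² = v₀² + 2aΔx → Δx = (0² − 21.0²)/(2·-9.81) = 22.5 m

Phase 2 (falling): v₀ = 0 m/s, a = -9.81 m/s².
Falls 19.5 m from rest: t = √(2·19.5/9.81) = 1.99 s; v = g·t = 19.5 m/s.
Total time = 2.14 + 1.99 = 4.13 s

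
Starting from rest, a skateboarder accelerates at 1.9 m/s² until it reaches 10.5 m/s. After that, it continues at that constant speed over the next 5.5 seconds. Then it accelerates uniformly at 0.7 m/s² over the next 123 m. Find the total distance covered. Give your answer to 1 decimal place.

Phase 1 (accelerating): v₀ = 0 m/s, a = 1.9 m/s².
v = v₀ + at → t = (10.5 − 0) / 1.9 = 5.53 s
v² = v₀² + 2aΔx → Δx = (10.5² − 0²)/(2·1.9) = 29.0 m

Phase 2 (constant speed): v₀ = 10.5 m/s, a = 0 m/s².
v = v₀ + at = 10.5 + (0)(5.5) = 10.5 m/s
Δx = v₀t + ½at² = 10.5·5.5 + 0.5·0·5.5² = 57.8 m

Phase 3 (accelerating): v₀ = 10.5 m/s, a = 0.7 m/s².
v² = v₀² + 2aΔx = 10.5² + 2·0.7·123 = 282 → v = 16.8 m/s
t = (v − v₀)/a = (16.8 − 10.5)/0.7 = 9.01 s
Total distance = 29.0 + 57.8 + 123 = 210 m

209.8 m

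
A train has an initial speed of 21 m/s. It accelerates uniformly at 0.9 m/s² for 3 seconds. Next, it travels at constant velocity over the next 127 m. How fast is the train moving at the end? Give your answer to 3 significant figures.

Phase 1 (accelerating): v₀ = 21.0 m/s, a = 0.9 m/s².
v = v₀ + at = 21.0 + (0.9)(3) = 23.7 m/s
Δx = v₀t + ½at² = 21.0·3 + 0.5·0.9·3² = 67.0 m

Phase 2 (constant speed): v₀ = 23.7 m/s, a = 0 m/s².
Constant speed: t = d/v = 127/23.7 = 5.36 s
Final speed = 23.7 m/s

23.7 m/s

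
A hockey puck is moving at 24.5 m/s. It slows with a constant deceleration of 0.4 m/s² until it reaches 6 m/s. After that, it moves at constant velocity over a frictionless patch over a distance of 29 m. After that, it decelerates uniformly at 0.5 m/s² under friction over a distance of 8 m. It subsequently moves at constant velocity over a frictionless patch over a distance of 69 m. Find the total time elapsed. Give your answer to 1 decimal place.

Phase 1 (decelerating): v₀ = 24.5 m/s, a = -0.4 m/s².
v = v₀ + at → t = (6 − 24.5) / -0.4 = 46.2 s
v² = v₀² + 2aΔx → Δx = (6² − 24.5²)/(2·-0.4) = 705 m

Phase 2 (constant speed): v₀ = 6.00 m/s, a = 0 m/s².
Constant speed: t = d/v = 29/6.00 = 4.83 s

Phase 3 (decelerating): v₀ = 6.00 m/s, a = -0.5 m/s².
v² = v₀² + 2aΔx = 6.00² + 2·-0.5·8 = 28.0 → v = 5.29 m/s
t = (v − v₀)/a = (5.29 − 6.00)/-0.5 = 1.42 s

Phase 4 (constant speed): v₀ = 5.29 m/s, a = 0 m/s².
Constant speed: t = d/v = 69/5.29 = 13.0 s
Total time = 46.2 + 4.83 + 1.42 + 13.0 = 65.5 s

65.5 s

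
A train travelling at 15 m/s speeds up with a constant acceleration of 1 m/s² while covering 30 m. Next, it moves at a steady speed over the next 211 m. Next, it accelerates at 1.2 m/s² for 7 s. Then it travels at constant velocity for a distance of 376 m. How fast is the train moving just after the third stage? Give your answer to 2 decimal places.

25.28 m/s

Phase 1 (accelerating): v₀ = 15.0 m/s, a = 1 m/s².
v² = v₀² + 2aΔx = 15.0² + 2·1·30 = 285 → v = 16.9 m/s
t = (v − v₀)/a = (16.9 − 15.0)/1 = 1.88 s

Phase 2 (constant speed): v₀ = 16.9 m/s, a = 0 m/s².
Constant speed: t = d/v = 211/16.9 = 12.5 s

Phase 3 (accelerating): v₀ = 16.9 m/s, a = 1.2 m/s².
v = v₀ + at = 16.9 + (1.2)(7) = 25.3 m/s
Δx = v₀t + ½at² = 16.9·7 + 0.5·1.2·7² = 148 m
Speed at end of phase 3 = 25.3 m/s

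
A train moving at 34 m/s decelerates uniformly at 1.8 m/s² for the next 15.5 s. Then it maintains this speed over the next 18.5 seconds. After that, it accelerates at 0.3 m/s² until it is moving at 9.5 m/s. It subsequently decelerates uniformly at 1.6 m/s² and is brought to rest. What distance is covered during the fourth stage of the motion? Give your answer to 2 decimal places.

28.20 m

Phase 1 (decelerating): v₀ = 34.0 m/s, a = -1.8 m/s².
v = v₀ + at = 34.0 + (-1.8)(15.5) = 6.10 m/s
Δx = v₀t + ½at² = 34.0·15.5 + 0.5·-1.8·15.5² = 311 m

Phase 2 (constant speed): v₀ = 6.10 m/s, a = 0 m/s².
v = v₀ + at = 6.10 + (0)(18.5) = 6.10 m/s
Δx = v₀t + ½at² = 6.10·18.5 + 0.5·0·18.5² = 113 m

Phase 3 (accelerating): v₀ = 6.10 m/s, a = 0.3 m/s².
v = v₀ + at → t = (9.5 − 6.10) / 0.3 = 11.3 s
v² = v₀² + 2aΔx → Δx = (9.5² − 6.10²)/(2·0.3) = 88.4 m

Phase 4 (decelerating): v₀ = 9.50 m/s, a = -1.6 m/s².
v = v₀ + at → t = (0 − 9.50) / -1.6 = 5.94 s
v² = v₀² + 2aΔx → Δx = (0² − 9.50²)/(2·-1.6) = 28.2 m
Distance in phase 4 = 28.2 m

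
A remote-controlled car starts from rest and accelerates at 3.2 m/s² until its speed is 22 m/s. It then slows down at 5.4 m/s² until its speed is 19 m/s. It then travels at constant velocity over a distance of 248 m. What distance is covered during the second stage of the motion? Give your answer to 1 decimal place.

Phase 1 (accelerating): v₀ = 0 m/s, a = 3.2 m/s².
v = v₀ + at → t = (22 − 0) / 3.2 = 6.88 s
v² = v₀² + 2aΔx → Δx = (22² − 0²)/(2·3.2) = 75.6 m

Phase 2 (decelerating): v₀ = 22.0 m/s, a = -5.4 m/s².
v = v₀ + at → t = (19 − 22.0) / -5.4 = 0.556 s
v² = v₀² + 2aΔx → Δx = (19² − 22.0²)/(2·-5.4) = 11.4 m
Distance in phase 2 = 11.4 m

11.4 m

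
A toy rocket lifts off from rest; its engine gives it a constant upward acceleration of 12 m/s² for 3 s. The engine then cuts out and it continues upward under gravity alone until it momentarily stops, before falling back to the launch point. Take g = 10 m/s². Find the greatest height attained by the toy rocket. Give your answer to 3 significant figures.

119 m

Phase 1 (powered ascent): v₀ = 0 m/s, a = 12 m/s².
v = v₀ + at = 0 + (12)(3) = 36.0 m/s
Δx = v₀t + ½at² = 0·3 + 0.5·12·3² = 54.0 m

Phase 2 (coasting upward): v₀ = 36.0 m/s, a = -10 m/s².
v = v₀ + at → t = (0 − 36.0) / -10 = 3.60 s
v² = v₀² + 2aΔx → Δx = (0² − 36.0²)/(2·-10) = 64.8 m
Maximum height = 54.0 + 64.8 = 119 m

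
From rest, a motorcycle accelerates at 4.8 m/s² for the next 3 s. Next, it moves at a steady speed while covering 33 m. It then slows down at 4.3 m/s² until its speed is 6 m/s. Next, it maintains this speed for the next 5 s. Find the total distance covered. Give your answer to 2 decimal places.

104.53 m

Phase 1 (accelerating): v₀ = 0 m/s, a = 4.8 m/s².
v = v₀ + at = 0 + (4.8)(3) = 14.4 m/s
Δx = v₀t + ½at² = 0·3 + 0.5·4.8·3² = 21.6 m

Phase 2 (constant speed): v₀ = 14.4 m/s, a = 0 m/s².
Constant speed: t = d/v = 33/14.4 = 2.29 s

Phase 3 (decelerating): v₀ = 14.4 m/s, a = -4.3 m/s².
v = v₀ + at → t = (6 − 14.4) / -4.3 = 1.95 s
v² = v₀² + 2aΔx → Δx = (6² − 14.4²)/(2·-4.3) = 19.9 m

Phase 4 (constant speed): v₀ = 6.00 m/s, a = 0 m/s².
v = v₀ + at = 6.00 + (0)(5) = 6.00 m/s
Δx = v₀t + ½at² = 6.00·5 + 0.5·0·5² = 30.0 m
Total distance = 21.6 + 33.0 + 19.9 + 30.0 = 105 m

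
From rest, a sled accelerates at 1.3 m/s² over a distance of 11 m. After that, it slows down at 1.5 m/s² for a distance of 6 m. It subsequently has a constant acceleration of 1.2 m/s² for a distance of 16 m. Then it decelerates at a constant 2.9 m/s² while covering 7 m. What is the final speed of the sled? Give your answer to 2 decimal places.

2.90 m/s

Phase 1 (accelerating): v₀ = 0 m/s, a = 1.3 m/s².
v² = v₀² + 2aΔx = 0² + 2·1.3·11 = 28.6 → v = 5.35 m/s
t = (v − v₀)/a = (5.35 − 0)/1.3 = 4.11 s

Phase 2 (decelerating): v₀ = 5.35 m/s, a = -1.5 m/s².
v² = v₀² + 2aΔx = 5.35² + 2·-1.5·6 = 10.6 → v = 3.26 m/s
t = (v − v₀)/a = (3.26 − 5.35)/-1.5 = 1.39 s

Phase 3 (accelerating): v₀ = 3.26 m/s, a = 1.2 m/s².
v² = v₀² + 2aΔx = 3.26² + 2·1.2·16 = 49.0 → v = 7.00 m/s
t = (v − v₀)/a = (7.00 − 3.26)/1.2 = 3.12 s

Phase 4 (decelerating): v₀ = 7.00 m/s, a = -2.9 m/s².
v² = v₀² + 2aΔx = 7.00² + 2·-2.9·7 = 8.40 → v = 2.90 m/s
t = (v − v₀)/a = (2.90 − 7.00)/-2.9 = 1.41 s
Final speed = 2.90 m/s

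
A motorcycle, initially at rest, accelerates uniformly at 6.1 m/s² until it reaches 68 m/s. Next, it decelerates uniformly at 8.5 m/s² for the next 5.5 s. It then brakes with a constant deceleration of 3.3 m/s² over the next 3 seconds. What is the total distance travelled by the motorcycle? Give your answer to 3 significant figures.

673 m

Phase 1 (accelerating): v₀ = 0 m/s, a = 6.1 m/s².
v = v₀ + at → t = (68 − 0) / 6.1 = 11.1 s
v² = v₀² + 2aΔx → Δx = (68² − 0²)/(2·6.1) = 379 m

Phase 2 (decelerating): v₀ = 68.0 m/s, a = -8.5 m/s².
v = v₀ + at = 68.0 + (-8.5)(5.5) = 21.2 m/s
Δx = v₀t + ½at² = 68.0·5.5 + 0.5·-8.5·5.5² = 245 m

Phase 3 (decelerating): v₀ = 21.2 m/s, a = -3.3 m/s².
v = v₀ + at = 21.2 + (-3.3)(3) = 11.4 m/s
Δx = v₀t + ½at² = 21.2·3 + 0.5·-3.3·3² = 48.9 m
Total distance = 379 + 245 + 48.9 = 673 m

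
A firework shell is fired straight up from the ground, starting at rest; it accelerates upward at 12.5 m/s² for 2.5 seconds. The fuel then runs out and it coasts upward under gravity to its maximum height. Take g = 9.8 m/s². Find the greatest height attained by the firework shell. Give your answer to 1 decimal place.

88.9 m

Phase 1 (powered ascent): v₀ = 0 m/s, a = 12.5 m/s².
v = v₀ + at = 0 + (12.5)(2.5) = 31.2 m/s
Δx = v₀t + ½at² = 0·2.5 + 0.5·12.5·2.5² = 39.1 m

Phase 2 (coasting upward): v₀ = 31.2 m/s, a = -9.8 m/s².
v = v₀ + at → t = (0 − 31.2) / -9.8 = 3.19 s
v² = v₀² + 2aΔx → Δx = (0² − 31.2²)/(2·-9.8) = 49.8 m
Maximum height = 39.1 + 49.8 = 88.9 m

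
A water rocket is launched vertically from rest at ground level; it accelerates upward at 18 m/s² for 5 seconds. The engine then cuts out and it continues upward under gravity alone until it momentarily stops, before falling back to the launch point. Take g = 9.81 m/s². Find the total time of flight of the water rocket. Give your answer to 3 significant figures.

Phase 1 (powered ascent): v₀ = 0 m/s, a = 18 m/s².
v = v₀ + at = 0 + (18)(5) = 90.0 m/s
Δx = v₀t + ½at² = 0·5 + 0.5·18·5² = 225 m

Phase 2 (coasting upward): v₀ = 90.0 m/s, a = -9.81 m/s².
v = v₀ + at → t = (0 − 90.0) / -9.81 = 9.17 s
v² = v₀² + 2aΔx → Δx = (0² − 90.0²)/(2·-9.81) = 413 m

Phase 3 (free fall): v₀ = 0 m/s, a = -9.81 m/s².
Falls 638 m from rest: t = √(2·638/9.81) = 11.4 s; v = g·t = 112 m/s.
Total time = 5.00 + 9.17 + 11.4 = 25.6 s

25.6 s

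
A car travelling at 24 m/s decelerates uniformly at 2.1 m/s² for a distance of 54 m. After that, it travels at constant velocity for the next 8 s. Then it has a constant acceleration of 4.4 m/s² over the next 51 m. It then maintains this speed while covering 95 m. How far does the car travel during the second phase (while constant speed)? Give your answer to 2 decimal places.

Phase 1 (decelerating): v₀ = 24.0 m/s, a = -2.1 m/s².
v² = v₀² + 2aΔx = 24.0² + 2·-2.1·54 = 349 → v = 18.7 m/s
t = (v − v₀)/a = (18.7 − 24.0)/-2.1 = 2.53 s

Phase 2 (constant speed): v₀ = 18.7 m/s, a = 0 m/s².
v = v₀ + at = 18.7 + (0)(8) = 18.7 m/s
Δx = v₀t + ½at² = 18.7·8 + 0.5·0·8² = 149 m
Distance in phase 2 = 149 m

149.50 m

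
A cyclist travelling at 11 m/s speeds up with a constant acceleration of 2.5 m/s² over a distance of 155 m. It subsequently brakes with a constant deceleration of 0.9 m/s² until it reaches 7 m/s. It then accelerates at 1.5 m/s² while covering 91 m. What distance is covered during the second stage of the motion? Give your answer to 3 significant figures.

471 m

Phase 1 (accelerating): v₀ = 11.0 m/s, a = 2.5 m/s².
v² = v₀² + 2aΔx = 11.0² + 2·2.5·155 = 896 → v = 29.9 m/s
t = (v − v₀)/a = (29.9 − 11.0)/2.5 = 7.57 s

Phase 2 (decelerating): v₀ = 29.9 m/s, a = -0.9 m/s².
v = v₀ + at → t = (7 − 29.9) / -0.9 = 25.5 s
v² = v₀² + 2aΔx → Δx = (7² − 29.9²)/(2·-0.9) = 471 m
Distance in phase 2 = 471 m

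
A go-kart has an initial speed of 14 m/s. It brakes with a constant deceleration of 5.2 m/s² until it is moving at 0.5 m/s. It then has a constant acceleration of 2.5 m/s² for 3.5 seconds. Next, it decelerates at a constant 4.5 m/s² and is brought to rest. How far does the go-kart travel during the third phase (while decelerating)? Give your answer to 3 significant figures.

9.51 m

Phase 1 (decelerating): v₀ = 14.0 m/s, a = -5.2 m/s².
v = v₀ + at → t = (0.5 − 14.0) / -5.2 = 2.60 s
v² = v₀² + 2aΔx → Δx = (0.5² − 14.0²)/(2·-5.2) = 18.8 m

Phase 2 (accelerating): v₀ = 0.500 m/s, a = 2.5 m/s².
v = v₀ + at = 0.500 + (2.5)(3.5) = 9.25 m/s
Δx = v₀t + ½at² = 0.500·3.5 + 0.5·2.5·3.5² = 17.1 m

Phase 3 (decelerating): v₀ = 9.25 m/s, a = -4.5 m/s².
v = v₀ + at → t = (0 − 9.25) / -4.5 = 2.06 s
v² = v₀² + 2aΔx → Δx = (0² − 9.25²)/(2·-4.5) = 9.51 m
Distance in phase 3 = 9.51 m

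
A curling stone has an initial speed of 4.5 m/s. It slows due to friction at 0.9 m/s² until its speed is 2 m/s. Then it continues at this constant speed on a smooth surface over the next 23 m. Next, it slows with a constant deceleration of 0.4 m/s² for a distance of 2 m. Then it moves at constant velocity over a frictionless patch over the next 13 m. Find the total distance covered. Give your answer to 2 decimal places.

Phase 1 (decelerating): v₀ = 4.50 m/s, a = -0.9 m/s².
v = v₀ + at → t = (2 − 4.50) / -0.9 = 2.78 s
v² = v₀² + 2aΔx → Δx = (2² − 4.50²)/(2·-0.9) = 9.03 m

Phase 2 (constant speed): v₀ = 2.00 m/s, a = 0 m/s².
Constant speed: t = d/v = 23/2.00 = 11.5 s

Phase 3 (decelerating): v₀ = 2.00 m/s, a = -0.4 m/s².
v² = v₀² + 2aΔx = 2.00² + 2·-0.4·2 = 2.40 → v = 1.55 m/s
t = (v − v₀)/a = (1.55 − 2.00)/-0.4 = 1.13 s

Phase 4 (constant speed): v₀ = 1.55 m/s, a = 0 m/s².
Constant speed: t = d/v = 13/1.55 = 8.39 s
Total distance = 9.03 + 23.0 + 2.00 + 13.0 = 47.0 m

47.03 m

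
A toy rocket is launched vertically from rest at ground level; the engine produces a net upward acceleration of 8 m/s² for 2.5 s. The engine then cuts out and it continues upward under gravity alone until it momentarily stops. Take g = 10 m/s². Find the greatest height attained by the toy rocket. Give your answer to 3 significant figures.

45.0 m

Phase 1 (powered ascent): v₀ = 0 m/s, a = 8 m/s².
v = v₀ + at = 0 + (8)(2.5) = 20.0 m/s
Δx = v₀t + ½at² = 0·2.5 + 0.5·8·2.5² = 25.0 m

Phase 2 (coasting upward): v₀ = 20.0 m/s, a = -10 m/s².
v = v₀ + at → t = (0 − 20.0) / -10 = 2.00 s
v² = v₀² + 2aΔx → Δx = (0² − 20.0²)/(2·-10) = 20.0 m
Maximum height = 25.0 + 20.0 = 45.0 m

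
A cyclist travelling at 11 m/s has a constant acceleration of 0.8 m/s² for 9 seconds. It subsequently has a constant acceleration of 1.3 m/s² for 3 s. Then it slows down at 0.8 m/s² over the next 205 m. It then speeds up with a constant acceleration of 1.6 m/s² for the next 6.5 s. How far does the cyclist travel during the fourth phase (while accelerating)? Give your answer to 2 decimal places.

Phase 1 (accelerating): v₀ = 11.0 m/s, a = 0.8 m/s².
v = v₀ + at = 11.0 + (0.8)(9) = 18.2 m/s
Δx = v₀t + ½at² = 11.0·9 + 0.5·0.8·9² = 131 m

Phase 2 (accelerating): v₀ = 18.2 m/s, a = 1.3 m/s².
v = v₀ + at = 18.2 + (1.3)(3) = 22.1 m/s
Δx = v₀t + ½at² = 18.2·3 + 0.5·1.3·3² = 60.4 m

Phase 3 (decelerating): v₀ = 22.1 m/s, a = -0.8 m/s².
v² = v₀² + 2aΔx = 22.1² + 2·-0.8·205 = 160 → v = 12.7 m/s
t = (v − v₀)/a = (12.7 − 22.1)/-0.8 = 11.8 s

Phase 4 (accelerating): v₀ = 12.7 m/s, a = 1.6 m/s².
v = v₀ + at = 12.7 + (1.6)(6.5) = 23.1 m/s
Δx = v₀t + ½at² = 12.7·6.5 + 0.5·1.6·6.5² = 116 m
Distance in phase 4 = 116 m

116.12 m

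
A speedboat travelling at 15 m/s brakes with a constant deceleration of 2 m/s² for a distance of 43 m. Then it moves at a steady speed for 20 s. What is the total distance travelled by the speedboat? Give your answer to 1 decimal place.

188.6 m

Phase 1 (decelerating): v₀ = 15.0 m/s, a = -2 m/s².
v² = v₀² + 2aΔx = 15.0² + 2·-2·43 = 53.0 → v = 7.28 m/s
t = (v − v₀)/a = (7.28 − 15.0)/-2 = 3.86 s

Phase 2 (constant speed): v₀ = 7.28 m/s, a = 0 m/s².
v = v₀ + at = 7.28 + (0)(20) = 7.28 m/s
Δx = v₀t + ½at² = 7.28·20 + 0.5·0·20² = 146 m
Total distance = 43.0 + 146 = 189 m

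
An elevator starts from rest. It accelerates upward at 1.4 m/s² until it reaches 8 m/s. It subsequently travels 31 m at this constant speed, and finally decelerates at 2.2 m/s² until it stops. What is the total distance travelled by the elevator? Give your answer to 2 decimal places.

Phase 1 (accelerating): v₀ = 0 m/s, a = 1.4 m/s².
v = v₀ + at → t = (8 − 0) / 1.4 = 5.71 s
v² = v₀² + 2aΔx → Δx = (8² − 0²)/(2·1.4) = 22.9 m

Phase 2 (constant speed): v₀ = 8.00 m/s, a = 0 m/s².
Constant speed: t = d/v = 31/8.00 = 3.88 s

Phase 3 (decelerating): v₀ = 8.00 m/s, a = -2.2 m/s².
v = v₀ + at → t = (0 − 8.00) / -2.2 = 3.64 s
v² = v₀² + 2aΔx → Δx = (0² − 8.00²)/(2·-2.2) = 14.5 m
Total distance = 22.9 + 31.0 + 14.5 = 68.4 m

68.40 m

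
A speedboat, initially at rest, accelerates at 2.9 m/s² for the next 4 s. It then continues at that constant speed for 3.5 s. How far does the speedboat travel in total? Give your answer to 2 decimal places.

63.80 m

Phase 1 (accelerating): v₀ = 0 m/s, a = 2.9 m/s².
v = v₀ + at = 0 + (2.9)(4) = 11.6 m/s
Δx = v₀t + ½at² = 0·4 + 0.5·2.9·4² = 23.2 m

Phase 2 (constant speed): v₀ = 11.6 m/s, a = 0 m/s².
v = v₀ + at = 11.6 + (0)(3.5) = 11.6 m/s
Δx = v₀t + ½at² = 11.6·3.5 + 0.5·0·3.5² = 40.6 m
Total distance = 23.2 + 40.6 = 63.8 m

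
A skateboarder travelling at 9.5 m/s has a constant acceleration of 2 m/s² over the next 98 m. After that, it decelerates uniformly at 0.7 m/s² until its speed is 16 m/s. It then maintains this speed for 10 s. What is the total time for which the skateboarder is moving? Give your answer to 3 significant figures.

24.7 s

Phase 1 (accelerating): v₀ = 9.50 m/s, a = 2 m/s².
v² = v₀² + 2aΔx = 9.50² + 2·2·98 = 482 → v = 22.0 m/s
t = (v − v₀)/a = (22.0 − 9.50)/2 = 6.23 s

Phase 2 (decelerating): v₀ = 22.0 m/s, a = -0.7 m/s².
v = v₀ + at → t = (16 − 22.0) / -0.7 = 8.51 s
v² = v₀² + 2aΔx → Δx = (16² − 22.0²)/(2·-0.7) = 162 m

Phase 3 (constant speed): v₀ = 16.0 m/s, a = 0 m/s².
v = v₀ + at = 16.0 + (0)(10) = 16.0 m/s
Δx = v₀t + ½at² = 16.0·10 + 0.5·0·10² = 160 m
Total time = 6.23 + 8.51 + 10.0 = 24.7 s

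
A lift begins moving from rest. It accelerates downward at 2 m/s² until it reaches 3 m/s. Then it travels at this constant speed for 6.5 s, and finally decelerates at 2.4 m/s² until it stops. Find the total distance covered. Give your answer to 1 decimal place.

Phase 1 (accelerating): v₀ = 0 m/s, a = 2 m/s².
v = v₀ + at → t = (3 − 0) / 2 = 1.50 s
v² = v₀² + 2aΔx → Δx = (3² − 0²)/(2·2) = 2.25 m

Phase 2 (constant speed): v₀ = 3.00 m/s, a = 0 m/s².
v = v₀ + at = 3.00 + (0)(6.5) = 3.00 m/s
Δx = v₀t + ½at² = 3.00·6.5 + 0.5·0·6.5² = 19.5 m

Phase 3 (decelerating): v₀ = 3.00 m/s, a = -2.4 m/s².
v = v₀ + at → t = (0 − 3.00) / -2.4 = 1.25 s
v² = v₀² + 2aΔx → Δx = (0² − 3.00²)/(2·-2.4) = 1.88 m
Total distance = 2.25 + 19.5 + 1.88 = 23.6 m

23.6 m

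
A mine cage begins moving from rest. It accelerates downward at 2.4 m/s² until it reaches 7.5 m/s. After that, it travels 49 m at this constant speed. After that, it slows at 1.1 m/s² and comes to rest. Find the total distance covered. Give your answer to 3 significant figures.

86.3 m

Phase 1 (accelerating): v₀ = 0 m/s, a = 2.4 m/s².
v = v₀ + at → t = (7.5 − 0) / 2.4 = 3.12 s
v² = v₀² + 2aΔx → Δx = (7.5² − 0²)/(2·2.4) = 11.7 m

Phase 2 (constant speed): v₀ = 7.50 m/s, a = 0 m/s².
Constant speed: t = d/v = 49/7.50 = 6.53 s

Phase 3 (decelerating): v₀ = 7.50 m/s, a = -1.1 m/s².
v = v₀ + at → t = (0 − 7.50) / -1.1 = 6.82 s
v² = v₀² + 2aΔx → Δx = (0² − 7.50²)/(2·-1.1) = 25.6 m
Total distance = 11.7 + 49.0 + 25.6 = 86.3 m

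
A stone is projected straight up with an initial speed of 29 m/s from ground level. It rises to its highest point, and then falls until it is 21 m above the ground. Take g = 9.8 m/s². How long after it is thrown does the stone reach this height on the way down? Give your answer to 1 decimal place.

Phase 1 (rising): v₀ = 29.0 m/s, a = -9.8 m/s².
v = v₀ + at → t = (0 − 29.0) / -9.8 = 2.96 s
v² = v₀² + 2aΔx → Δx = (0² − 29.0²)/(2·-9.8) = 42.9 m

Phase 2 (falling): v₀ = 0 m/s, a = -9.8 m/s².
Falls 21.9 m from rest: t = √(2·21.9/9.8) = 2.11 s; v = g·t = 20.7 m/s.
Total time = 2.96 + 2.11 = 5.07 s

5.1 s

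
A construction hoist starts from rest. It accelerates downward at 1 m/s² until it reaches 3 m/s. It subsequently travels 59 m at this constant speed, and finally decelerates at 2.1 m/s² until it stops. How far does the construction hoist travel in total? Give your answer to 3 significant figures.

Phase 1 (accelerating): v₀ = 0 m/s, a = 1 m/s².
v = v₀ + at → t = (3 − 0) / 1 = 3.00 s
v² = v₀² + 2aΔx → Δx = (3² − 0²)/(2·1) = 4.50 m

Phase 2 (constant speed): v₀ = 3.00 m/s, a = 0 m/s².
Constant speed: t = d/v = 59/3.00 = 19.7 s

Phase 3 (decelerating): v₀ = 3.00 m/s, a = -2.1 m/s².
v = v₀ + at → t = (0 − 3.00) / -2.1 = 1.43 s
v² = v₀² + 2aΔx → Δx = (0² − 3.00²)/(2·-2.1) = 2.14 m
Total distance = 4.50 + 59.0 + 2.14 = 65.6 m

65.6 m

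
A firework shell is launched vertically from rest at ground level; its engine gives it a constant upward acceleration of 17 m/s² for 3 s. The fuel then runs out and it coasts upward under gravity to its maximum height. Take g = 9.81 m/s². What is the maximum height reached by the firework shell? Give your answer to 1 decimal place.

209.1 m

Phase 1 (powered ascent): v₀ = 0 m/s, a = 17 m/s².
v = v₀ + at = 0 + (17)(3) = 51.0 m/s
Δx = v₀t + ½at² = 0·3 + 0.5·17·3² = 76.5 m

Phase 2 (coasting upward): v₀ = 51.0 m/s, a = -9.81 m/s².
v = v₀ + at → t = (0 − 51.0) / -9.81 = 5.20 s
v² = v₀² + 2aΔx → Δx = (0² − 51.0²)/(2·-9.81) = 133 m
Maximum height = 76.5 + 133 = 209 m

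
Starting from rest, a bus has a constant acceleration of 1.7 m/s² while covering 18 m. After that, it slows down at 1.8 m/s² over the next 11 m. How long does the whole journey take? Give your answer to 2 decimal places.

Phase 1 (accelerating): v₀ = 0 m/s, a = 1.7 m/s².
v² = v₀² + 2aΔx = 0² + 2·1.7·18 = 61.2 → v = 7.82 m/s
t = (v − v₀)/a = (7.82 − 0)/1.7 = 4.60 s

Phase 2 (decelerating): v₀ = 7.82 m/s, a = -1.8 m/s².
v² = v₀² + 2aΔx = 7.82² + 2·-1.8·11 = 21.6 → v = 4.65 m/s
t = (v − v₀)/a = (4.65 − 7.82)/-1.8 = 1.76 s
Total time = 4.60 + 1.76 = 6.37 s

6.37 s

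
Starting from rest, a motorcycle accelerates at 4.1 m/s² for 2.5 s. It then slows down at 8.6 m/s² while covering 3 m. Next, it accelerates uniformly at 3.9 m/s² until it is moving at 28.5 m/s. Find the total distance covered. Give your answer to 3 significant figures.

Phase 1 (accelerating): v₀ = 0 m/s, a = 4.1 m/s².
v = v₀ + at = 0 + (4.1)(2.5) = 10.2 m/s
Δx = v₀t + ½at² = 0·2.5 + 0.5·4.1·2.5² = 12.8 m

Phase 2 (decelerating): v₀ = 10.2 m/s, a = -8.6 m/s².
v² = v₀² + 2aΔx = 10.2² + 2·-8.6·3 = 53.5 → v = 7.31 m/s
t = (v − v₀)/a = (7.31 − 10.2)/-8.6 = 0.342 s

Phase 3 (accelerating): v₀ = 7.31 m/s, a = 3.9 m/s².
v = v₀ + at → t = (28.5 − 7.31) / 3.9 = 5.43 s
v² = v₀² + 2aΔx → Δx = (28.5² − 7.31²)/(2·3.9) = 97.3 m
Total distance = 12.8 + 3.00 + 97.3 = 113 m

113 m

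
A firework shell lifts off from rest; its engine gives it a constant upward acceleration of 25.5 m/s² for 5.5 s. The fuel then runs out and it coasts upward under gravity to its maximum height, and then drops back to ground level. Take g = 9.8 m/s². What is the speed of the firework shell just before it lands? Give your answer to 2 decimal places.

165.01 m/s

Phase 1 (powered ascent): v₀ = 0 m/s, a = 25.5 m/s².
v = v₀ + at = 0 + (25.5)(5.5) = 140 m/s
Δx = v₀t + ½at² = 0·5.5 + 0.5·25.5·5.5² = 386 m

Phase 2 (coasting upward): v₀ = 140 m/s, a = -9.8 m/s².
v = v₀ + at → t = (0 − 140) / -9.8 = 14.3 s
v² = v₀² + 2aΔx → Δx = (0² − 140²)/(2·-9.8) = 1000 m

Phase 3 (free fall): v₀ = 0 m/s, a = -9.8 m/s².
Falls 1390 m from rest: t = √(2·1390/9.8) = 16.8 s; v = g·t = 165 m/s.
Impact speed = 165 m/s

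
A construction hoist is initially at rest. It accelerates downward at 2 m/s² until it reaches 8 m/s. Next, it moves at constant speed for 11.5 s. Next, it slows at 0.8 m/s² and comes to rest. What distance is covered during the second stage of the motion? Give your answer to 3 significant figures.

92.0 m

Phase 1 (accelerating): v₀ = 0 m/s, a = 2 m/s².
v = v₀ + at → t = (8 − 0) / 2 = 4.00 s
v² = v₀² + 2aΔx → Δx = (8² − 0²)/(2·2) = 16.0 m

Phase 2 (constant speed): v₀ = 8.00 m/s, a = 0 m/s².
v = v₀ + at = 8.00 + (0)(11.5) = 8.00 m/s
Δx = v₀t + ½at² = 8.00·11.5 + 0.5·0·11.5² = 92.0 m
Distance in phase 2 = 92.0 m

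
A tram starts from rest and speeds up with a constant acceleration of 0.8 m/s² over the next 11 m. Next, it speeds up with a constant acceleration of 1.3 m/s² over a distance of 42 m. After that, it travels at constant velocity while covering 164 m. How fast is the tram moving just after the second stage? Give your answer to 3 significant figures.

11.3 m/s

Phase 1 (accelerating): v₀ = 0 m/s, a = 0.8 m/s².
v² = v₀² + 2aΔx = 0² + 2·0.8·11 = 17.6 → v = 4.20 m/s
t = (v − v₀)/a = (4.20 − 0)/0.8 = 5.24 s

Phase 2 (accelerating): v₀ = 4.20 m/s, a = 1.3 m/s².
v² = v₀² + 2aΔx = 4.20² + 2·1.3·42 = 127 → v = 11.3 m/s
t = (v − v₀)/a = (11.3 − 4.20)/1.3 = 5.43 s
Speed at end of phase 2 = 11.3 m/s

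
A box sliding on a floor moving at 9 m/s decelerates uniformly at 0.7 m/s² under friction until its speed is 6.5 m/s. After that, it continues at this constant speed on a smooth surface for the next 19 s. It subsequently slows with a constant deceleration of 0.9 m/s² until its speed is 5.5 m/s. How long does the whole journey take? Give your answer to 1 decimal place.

Phase 1 (decelerating): v₀ = 9.00 m/s, a = -0.7 m/s².
v = v₀ + at → t = (6.5 − 9.00) / -0.7 = 3.57 s
v² = v₀² + 2aΔx → Δx = (6.5² − 9.00²)/(2·-0.7) = 27.7 m

Phase 2 (constant speed): v₀ = 6.50 m/s, a = 0 m/s².
v = v₀ + at = 6.50 + (0)(19) = 6.50 m/s
Δx = v₀t + ½at² = 6.50·19 + 0.5·0·19² = 124 m

Phase 3 (decelerating): v₀ = 6.50 m/s, a = -0.9 m/s².
v = v₀ + at → t = (5.5 − 6.50) / -0.9 = 1.11 s
v² = v₀² + 2aΔx → Δx = (5.5² − 6.50²)/(2·-0.9) = 6.67 m
Total time = 3.57 + 19.0 + 1.11 = 23.7 s

23.7 s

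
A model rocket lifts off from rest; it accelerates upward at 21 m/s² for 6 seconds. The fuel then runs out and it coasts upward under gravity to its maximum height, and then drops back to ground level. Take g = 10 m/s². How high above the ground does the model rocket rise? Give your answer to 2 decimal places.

1171.80 m

Phase 1 (powered ascent): v₀ = 0 m/s, a = 21 m/s².
v = v₀ + at = 0 + (21)(6) = 126 m/s
Δx = v₀t + ½at² = 0·6 + 0.5·21·6² = 378 m

Phase 2 (coasting upward): v₀ = 126 m/s, a = -10 m/s².
v = v₀ + at → t = (0 − 126) / -10 = 12.6 s
v² = v₀² + 2aΔx → Δx = (0² − 126²)/(2·-10) = 794 m
Maximum height = 378 + 794 = 1170 m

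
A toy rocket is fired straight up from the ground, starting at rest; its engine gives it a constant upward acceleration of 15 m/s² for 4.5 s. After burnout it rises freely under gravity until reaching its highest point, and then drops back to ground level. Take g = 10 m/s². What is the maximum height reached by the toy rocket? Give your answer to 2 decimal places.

379.69 m

Phase 1 (powered ascent): v₀ = 0 m/s, a = 15 m/s².
v = v₀ + at = 0 + (15)(4.5) = 67.5 m/s
Δx = v₀t + ½at² = 0·4.5 + 0.5·15·4.5² = 152 m

Phase 2 (coasting upward): v₀ = 67.5 m/s, a = -10 m/s².
v = v₀ + at → t = (0 − 67.5) / -10 = 6.75 s
v² = v₀² + 2aΔx → Δx = (0² − 67.5²)/(2·-10) = 228 m
Maximum height = 152 + 228 = 380 m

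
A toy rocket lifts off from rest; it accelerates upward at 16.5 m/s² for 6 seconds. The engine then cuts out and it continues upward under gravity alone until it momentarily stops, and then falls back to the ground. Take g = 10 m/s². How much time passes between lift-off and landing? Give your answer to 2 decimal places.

28.45 s

Phase 1 (powered ascent): v₀ = 0 m/s, a = 16.5 m/s².
v = v₀ + at = 0 + (16.5)(6) = 99.0 m/s
Δx = v₀t + ½at² = 0·6 + 0.5·16.5·6² = 297 m

Phase 2 (coasting upward): v₀ = 99.0 m/s, a = -10 m/s².
v = v₀ + at → t = (0 − 99.0) / -10 = 9.90 s
v² = v₀² + 2aΔx → Δx = (0² − 99.0²)/(2·-10) = 490 m

Phase 3 (free fall): v₀ = 0 m/s, a = -10 m/s².
Falls 787 m from rest: t = √(2·787/10) = 12.5 s; v = g·t = 125 m/s.
Total time = 6.00 + 9.90 + 12.5 = 28.4 s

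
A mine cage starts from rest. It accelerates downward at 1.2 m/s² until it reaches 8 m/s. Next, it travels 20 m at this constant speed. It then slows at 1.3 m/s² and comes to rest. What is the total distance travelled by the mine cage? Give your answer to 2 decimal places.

Phase 1 (accelerating): v₀ = 0 m/s, a = 1.2 m/s².
v = v₀ + at → t = (8 − 0) / 1.2 = 6.67 s
v² = v₀² + 2aΔx → Δx = (8² − 0²)/(2·1.2) = 26.7 m

Phase 2 (constant speed): v₀ = 8.00 m/s, a = 0 m/s².
Constant speed: t = d/v = 20/8.00 = 2.50 s

Phase 3 (decelerating): v₀ = 8.00 m/s, a = -1.3 m/s².
v = v₀ + at → t = (0 − 8.00) / -1.3 = 6.15 s
v² = v₀² + 2aΔx → Δx = (0² − 8.00²)/(2·-1.3) = 24.6 m
Total distance = 26.7 + 20.0 + 24.6 = 71.3 m

71.28 m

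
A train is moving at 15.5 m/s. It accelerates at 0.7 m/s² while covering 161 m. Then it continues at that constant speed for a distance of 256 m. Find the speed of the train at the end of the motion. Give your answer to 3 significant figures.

Phase 1 (accelerating): v₀ = 15.5 m/s, a = 0.7 m/s².
v² = v₀² + 2aΔx = 15.5² + 2·0.7·161 = 466 → v = 21.6 m/s
t = (v − v₀)/a = (21.6 − 15.5)/0.7 = 8.68 s

Phase 2 (constant speed): v₀ = 21.6 m/s, a = 0 m/s².
Constant speed: t = d/v = 256/21.6 = 11.9 s
Final speed = 21.6 m/s

21.6 m/s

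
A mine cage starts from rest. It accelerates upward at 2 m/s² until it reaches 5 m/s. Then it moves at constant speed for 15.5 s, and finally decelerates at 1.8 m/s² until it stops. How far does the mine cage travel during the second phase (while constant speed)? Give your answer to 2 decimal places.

77.50 m

Phase 1 (accelerating): v₀ = 0 m/s, a = 2 m/s².
v = v₀ + at → t = (5 − 0) / 2 = 2.50 s
v² = v₀² + 2aΔx → Δx = (5² − 0²)/(2·2) = 6.25 m

Phase 2 (constant speed): v₀ = 5.00 m/s, a = 0 m/s².
v = v₀ + at = 5.00 + (0)(15.5) = 5.00 m/s
Δx = v₀t + ½at² = 5.00·15.5 + 0.5·0·15.5² = 77.5 m
Distance in phase 2 = 77.5 m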